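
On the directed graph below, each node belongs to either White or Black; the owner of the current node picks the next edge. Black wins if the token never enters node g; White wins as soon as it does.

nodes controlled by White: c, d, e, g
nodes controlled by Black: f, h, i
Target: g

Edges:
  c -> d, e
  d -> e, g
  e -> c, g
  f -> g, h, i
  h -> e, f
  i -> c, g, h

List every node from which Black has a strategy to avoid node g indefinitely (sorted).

f, h, i

A0 = {g}
A1: add {d, e} — d (White) has d→g; e (White) has e→g.
A2: add {c} — c (White) has c→d.
A3 = A2; e.g. f (Black) can still go to h. Fixed point.
White's attractor = {c, d, e, g}; Black avoids the target exactly from the complement.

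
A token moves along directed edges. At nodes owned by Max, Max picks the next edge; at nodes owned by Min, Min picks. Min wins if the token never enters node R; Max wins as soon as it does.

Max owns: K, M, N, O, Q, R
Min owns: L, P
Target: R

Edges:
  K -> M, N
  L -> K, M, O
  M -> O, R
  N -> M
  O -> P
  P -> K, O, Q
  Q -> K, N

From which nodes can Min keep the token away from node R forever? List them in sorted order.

A0 = {R}
A1: add {M} — M (Max) has M→R.
A2: add {K, N} — K (Max) has K→M; N (Max) has N→M.
A3: add {Q} — Q (Max) has Q→K.
A4 = A3; e.g. L (Min) can still go to O. Fixed point.
Max's attractor = {K, M, N, Q, R}; Min avoids the target exactly from the complement.

L, O, P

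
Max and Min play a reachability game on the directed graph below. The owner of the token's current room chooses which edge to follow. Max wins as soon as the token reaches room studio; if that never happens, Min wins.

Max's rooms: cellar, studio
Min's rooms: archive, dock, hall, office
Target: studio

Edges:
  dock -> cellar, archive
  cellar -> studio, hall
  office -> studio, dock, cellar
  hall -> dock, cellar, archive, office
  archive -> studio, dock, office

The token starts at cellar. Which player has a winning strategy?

Max

A0 = {studio}
A1: add {cellar} — cellar (Max) has cellar→studio.
A2 = A1; e.g. dock (Min) can still go to archive. Fixed point.
cellar ∈ A1, so Max can force the target.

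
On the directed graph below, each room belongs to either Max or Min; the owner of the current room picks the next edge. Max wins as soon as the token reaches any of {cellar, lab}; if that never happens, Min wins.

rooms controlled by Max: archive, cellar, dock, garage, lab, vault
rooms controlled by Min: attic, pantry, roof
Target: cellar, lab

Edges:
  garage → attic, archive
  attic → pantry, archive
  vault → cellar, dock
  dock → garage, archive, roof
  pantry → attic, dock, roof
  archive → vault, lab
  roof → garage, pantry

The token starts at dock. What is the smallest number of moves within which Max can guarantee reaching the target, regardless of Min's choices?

A0 = {cellar, lab}
A1: add {archive, vault} — vault (Max) has vault→cellar; archive (Max) has archive→lab.
A2: add {dock, garage} — garage (Max) has garage→archive; dock (Max) has dock→archive.
A3 = A2; e.g. attic (Min) can still go to pantry. Fixed point.
dock enters the attractor at level 2, so Max can force the target in 2 moves from there.

2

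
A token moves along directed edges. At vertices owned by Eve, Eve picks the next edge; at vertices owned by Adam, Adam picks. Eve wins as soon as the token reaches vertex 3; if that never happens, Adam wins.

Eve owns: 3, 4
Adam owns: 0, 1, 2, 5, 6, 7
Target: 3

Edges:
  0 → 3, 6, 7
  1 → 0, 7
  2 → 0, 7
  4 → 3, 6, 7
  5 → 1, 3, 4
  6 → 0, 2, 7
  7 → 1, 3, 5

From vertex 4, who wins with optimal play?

A0 = {3}
A1: add {4} — 4 (Eve) has 4→3.
A2 = A1; e.g. 0 (Adam) can still go to 6. Fixed point.
4 ∈ A1, so Eve can force the target.

Eve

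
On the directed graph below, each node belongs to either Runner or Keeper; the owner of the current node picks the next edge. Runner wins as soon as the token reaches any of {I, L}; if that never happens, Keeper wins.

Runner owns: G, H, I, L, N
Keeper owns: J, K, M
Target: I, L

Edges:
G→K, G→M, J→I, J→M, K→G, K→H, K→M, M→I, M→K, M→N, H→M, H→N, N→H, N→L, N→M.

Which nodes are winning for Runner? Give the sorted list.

H, I, L, N

A0 = {I, L}
A1: add {N} — N (Runner) has N→L.
A2: add {H} — H (Runner) has H→N.
A3 = A2; e.g. G (Runner) has no edge into A2. Fixed point.
Runner's winning region = {H, I, L, N}.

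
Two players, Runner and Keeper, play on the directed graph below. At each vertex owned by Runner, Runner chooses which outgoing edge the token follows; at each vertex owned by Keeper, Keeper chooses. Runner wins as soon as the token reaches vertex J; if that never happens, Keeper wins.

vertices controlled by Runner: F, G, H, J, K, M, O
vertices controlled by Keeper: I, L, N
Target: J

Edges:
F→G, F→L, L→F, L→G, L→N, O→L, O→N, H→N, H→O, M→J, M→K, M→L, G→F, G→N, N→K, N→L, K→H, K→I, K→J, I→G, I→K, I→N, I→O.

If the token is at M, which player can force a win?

Runner

A0 = {J}
A1: add {K, M} — K (Runner) has K→J; M (Runner) has M→J.
A2 = A1; e.g. F (Runner) has no edge into A1. Fixed point.
M ∈ A1, so Runner can force the target.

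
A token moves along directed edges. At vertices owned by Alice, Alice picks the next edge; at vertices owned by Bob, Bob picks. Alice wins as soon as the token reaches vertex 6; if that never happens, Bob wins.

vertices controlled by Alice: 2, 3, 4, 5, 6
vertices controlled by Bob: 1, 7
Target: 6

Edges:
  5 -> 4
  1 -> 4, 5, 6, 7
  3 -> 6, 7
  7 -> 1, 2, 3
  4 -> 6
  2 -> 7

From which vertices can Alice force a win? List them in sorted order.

3, 4, 5, 6

A0 = {6}
A1: add {3, 4} — 3 (Alice) has 3→6; 4 (Alice) has 4→6.
A2: add {5} — 5 (Alice) has 5→4.
A3 = A2; e.g. 1 (Bob) can still go to 7. Fixed point.
Alice's winning region = {3, 4, 5, 6}.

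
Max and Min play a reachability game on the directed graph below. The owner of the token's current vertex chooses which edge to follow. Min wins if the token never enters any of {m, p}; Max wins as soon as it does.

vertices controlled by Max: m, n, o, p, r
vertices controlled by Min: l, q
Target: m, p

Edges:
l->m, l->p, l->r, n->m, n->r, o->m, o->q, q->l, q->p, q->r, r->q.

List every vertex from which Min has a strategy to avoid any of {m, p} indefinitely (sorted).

l, q, r

A0 = {m, p}
A1: add {n, o} — n (Max) has n→m; o (Max) has o→m.
A2 = A1; e.g. l (Min) can still go to r. Fixed point.
Max's attractor = {m, n, o, p}; Min avoids the target exactly from the complement.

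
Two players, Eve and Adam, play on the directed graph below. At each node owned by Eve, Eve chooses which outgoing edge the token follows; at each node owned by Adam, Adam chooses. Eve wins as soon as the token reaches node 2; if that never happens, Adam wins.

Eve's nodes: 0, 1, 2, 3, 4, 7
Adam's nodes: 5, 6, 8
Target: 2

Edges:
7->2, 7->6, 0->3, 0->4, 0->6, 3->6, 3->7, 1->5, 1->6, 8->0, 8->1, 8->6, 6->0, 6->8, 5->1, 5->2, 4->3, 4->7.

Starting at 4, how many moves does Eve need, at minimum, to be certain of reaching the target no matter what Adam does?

A0 = {2}
A1: add {7} — 7 (Eve) has 7→2.
A2: add {3, 4} — 3 (Eve) has 3→7; 4 (Eve) has 4→7.
4 enters the attractor at level 2, so Eve can force the target in 2 moves from there.

2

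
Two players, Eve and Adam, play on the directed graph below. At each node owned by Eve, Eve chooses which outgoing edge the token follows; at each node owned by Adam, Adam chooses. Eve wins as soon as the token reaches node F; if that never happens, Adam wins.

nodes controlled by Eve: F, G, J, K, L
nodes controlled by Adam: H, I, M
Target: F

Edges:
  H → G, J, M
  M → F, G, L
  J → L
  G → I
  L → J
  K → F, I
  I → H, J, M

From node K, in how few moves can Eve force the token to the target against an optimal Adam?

1

A0 = {F}
A1: add {K} — K (Eve) has K→F.
A2 = A1; e.g. G (Eve) has no edge into A1. Fixed point.
K enters the attractor at level 1, so Eve can force the target in 1 move from there.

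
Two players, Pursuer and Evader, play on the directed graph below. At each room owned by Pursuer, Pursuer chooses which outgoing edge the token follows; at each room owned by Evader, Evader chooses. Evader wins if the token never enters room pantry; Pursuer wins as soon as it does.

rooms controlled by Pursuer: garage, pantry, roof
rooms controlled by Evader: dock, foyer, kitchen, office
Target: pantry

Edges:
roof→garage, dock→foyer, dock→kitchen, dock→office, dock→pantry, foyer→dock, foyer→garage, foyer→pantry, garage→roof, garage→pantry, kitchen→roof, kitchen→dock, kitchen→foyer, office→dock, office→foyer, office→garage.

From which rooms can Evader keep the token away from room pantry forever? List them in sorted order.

dock, foyer, kitchen, office

A0 = {pantry}
A1: add {garage} — garage (Pursuer) has garage→pantry.
A2: add {roof} — roof (Pursuer) has roof→garage.
A3 = A2; e.g. dock (Evader) can still go to foyer. Fixed point.
Pursuer's attractor = {garage, pantry, roof}; Evader avoids the target exactly from the complement.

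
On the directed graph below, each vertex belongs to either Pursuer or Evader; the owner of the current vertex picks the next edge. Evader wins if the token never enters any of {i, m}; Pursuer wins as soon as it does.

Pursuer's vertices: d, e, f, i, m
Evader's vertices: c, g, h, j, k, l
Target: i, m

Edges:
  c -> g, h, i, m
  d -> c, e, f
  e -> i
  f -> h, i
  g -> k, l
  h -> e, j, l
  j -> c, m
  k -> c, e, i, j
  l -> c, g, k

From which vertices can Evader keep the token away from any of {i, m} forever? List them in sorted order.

A0 = {i, m}
A1: add {e, f} — e (Pursuer) has e→i; f (Pursuer) has f→i.
A2: add {d} — d (Pursuer) has d→e.
A3 = A2; e.g. c (Evader) can still go to g. Fixed point.
Pursuer's attractor = {d, e, f, i, m}; Evader avoids the target exactly from the complement.

c, g, h, j, k, l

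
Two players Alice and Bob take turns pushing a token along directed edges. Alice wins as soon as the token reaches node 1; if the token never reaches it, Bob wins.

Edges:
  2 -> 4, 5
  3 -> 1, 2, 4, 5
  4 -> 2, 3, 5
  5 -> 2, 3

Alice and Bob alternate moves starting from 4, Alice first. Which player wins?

Track states (vertex, player-to-move).
A0 = {(1,Alice), (1,Bob)}
A1: add {(3,Alice)}.
A2 = A1; e.g. (2,Alice) stays out. (4,Alice) never enters ⇒ Bob avoids the target.

Bob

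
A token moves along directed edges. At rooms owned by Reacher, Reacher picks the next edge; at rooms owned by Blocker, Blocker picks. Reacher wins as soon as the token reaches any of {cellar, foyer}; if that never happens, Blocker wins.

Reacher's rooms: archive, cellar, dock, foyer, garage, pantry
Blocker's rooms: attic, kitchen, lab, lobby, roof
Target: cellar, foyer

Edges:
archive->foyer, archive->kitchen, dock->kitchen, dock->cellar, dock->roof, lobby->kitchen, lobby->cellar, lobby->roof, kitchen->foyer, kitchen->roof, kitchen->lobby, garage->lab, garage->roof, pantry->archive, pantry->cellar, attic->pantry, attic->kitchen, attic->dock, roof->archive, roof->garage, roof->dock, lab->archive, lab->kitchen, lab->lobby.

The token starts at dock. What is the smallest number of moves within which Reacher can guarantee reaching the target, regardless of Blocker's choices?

1

A0 = {cellar, foyer}
A1: add {archive, dock, pantry} — archive (Reacher) has archive→foyer; pantry (Reacher) has pantry→cellar; dock (Reacher) has dock→cellar.
A2 = A1; e.g. lab (Blocker) can still go to kitchen. Fixed point.
dock enters the attractor at level 1, so Reacher can force the target in 1 move from there.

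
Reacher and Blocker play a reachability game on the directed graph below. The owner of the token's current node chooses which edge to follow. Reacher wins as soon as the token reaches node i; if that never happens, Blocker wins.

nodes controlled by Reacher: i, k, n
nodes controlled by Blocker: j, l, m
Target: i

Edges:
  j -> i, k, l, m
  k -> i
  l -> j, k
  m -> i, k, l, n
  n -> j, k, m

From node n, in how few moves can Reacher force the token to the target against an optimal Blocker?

A0 = {i}
A1: add {k} — k (Reacher) has k→i.
A2: add {n} — n (Reacher) has n→k.
A3 = A2; e.g. j (Blocker) can still go to l. Fixed point.
n enters the attractor at level 2, so Reacher can force the target in 2 moves from there.

2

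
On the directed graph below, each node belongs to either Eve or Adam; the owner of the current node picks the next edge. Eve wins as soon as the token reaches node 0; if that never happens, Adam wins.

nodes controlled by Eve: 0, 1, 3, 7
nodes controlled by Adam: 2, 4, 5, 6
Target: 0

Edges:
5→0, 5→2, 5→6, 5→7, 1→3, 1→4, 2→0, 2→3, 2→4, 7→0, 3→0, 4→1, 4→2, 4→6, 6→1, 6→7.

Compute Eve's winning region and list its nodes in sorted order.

0, 1, 3, 6, 7

A0 = {0}
A1: add {3, 7} — 3 (Eve) has 3→0; 7 (Eve) has 7→0.
A2: add {1} — 1 (Eve) has 1→3.
A3: add {6} — 6 (Adam): all of {1, 7} already in.
A4 = A3; e.g. 2 (Adam) can still go to 4. Fixed point.
Eve's winning region = {0, 1, 3, 6, 7}.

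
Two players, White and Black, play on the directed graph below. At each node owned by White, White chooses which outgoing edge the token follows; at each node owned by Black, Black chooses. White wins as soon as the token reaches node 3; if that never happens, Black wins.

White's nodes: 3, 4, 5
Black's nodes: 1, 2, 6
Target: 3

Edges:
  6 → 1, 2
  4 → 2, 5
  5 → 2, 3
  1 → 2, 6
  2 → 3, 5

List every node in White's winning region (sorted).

A0 = {3}
A1: add {5} — 5 (White) has 5→3.
A2: add {2, 4} — 2 (Black): all of {3, 5} already in; 4 (White) has 4→5.
A3 = A2; e.g. 1 (Black) can still go to 6. Fixed point.
White's winning region = {2, 3, 4, 5}.

2, 3, 4, 5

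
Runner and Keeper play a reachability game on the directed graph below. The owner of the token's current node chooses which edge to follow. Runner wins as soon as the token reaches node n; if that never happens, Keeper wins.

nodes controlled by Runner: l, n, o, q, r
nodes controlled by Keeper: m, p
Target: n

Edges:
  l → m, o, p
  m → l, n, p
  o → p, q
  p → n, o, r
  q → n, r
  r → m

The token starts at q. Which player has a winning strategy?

Runner

A0 = {n}
A1: add {q} — q (Runner) has q→n.
q ∈ A1, so Runner can force the target.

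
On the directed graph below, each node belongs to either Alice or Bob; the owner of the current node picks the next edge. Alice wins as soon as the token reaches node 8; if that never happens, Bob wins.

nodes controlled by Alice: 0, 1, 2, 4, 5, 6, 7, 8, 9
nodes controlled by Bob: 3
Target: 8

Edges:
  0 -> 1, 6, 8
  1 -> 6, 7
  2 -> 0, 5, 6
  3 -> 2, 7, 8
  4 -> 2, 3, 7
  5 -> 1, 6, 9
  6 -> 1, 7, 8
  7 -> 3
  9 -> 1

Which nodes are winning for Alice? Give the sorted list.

A0 = {8}
A1: add {0, 6} — 0 (Alice) has 0→8; 6 (Alice) has 6→8.
A2: add {1, 2, 5} — 1 (Alice) has 1→6; 2 (Alice) has 2→0; 5 (Alice) has 5→6.
A3: add {4, 9} — 4 (Alice) has 4→2; 9 (Alice) has 9→1.
A4 = A3; e.g. 3 (Bob) can still go to 7. Fixed point.
Alice's winning region = {0, 1, 2, 4, 5, 6, 8, 9}.

0, 1, 2, 4, 5, 6, 8, 9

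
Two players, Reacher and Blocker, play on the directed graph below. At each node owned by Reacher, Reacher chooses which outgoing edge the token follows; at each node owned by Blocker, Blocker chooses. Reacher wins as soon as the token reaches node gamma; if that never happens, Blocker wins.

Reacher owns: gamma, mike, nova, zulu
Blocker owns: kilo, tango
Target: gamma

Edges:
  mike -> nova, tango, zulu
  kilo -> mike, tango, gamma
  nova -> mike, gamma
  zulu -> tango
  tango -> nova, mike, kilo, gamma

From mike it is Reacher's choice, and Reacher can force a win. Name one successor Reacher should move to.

nova

A0 = {gamma}
A1: add {nova} — nova (Reacher) has nova→gamma.
A2: add {mike} — mike (Reacher) has mike→nova.
A3 = A2; e.g. tango (Blocker) can still go to kilo. Fixed point.
From mike, successor nova is in the attractor (rank 1); the other successors tango, zulu are not.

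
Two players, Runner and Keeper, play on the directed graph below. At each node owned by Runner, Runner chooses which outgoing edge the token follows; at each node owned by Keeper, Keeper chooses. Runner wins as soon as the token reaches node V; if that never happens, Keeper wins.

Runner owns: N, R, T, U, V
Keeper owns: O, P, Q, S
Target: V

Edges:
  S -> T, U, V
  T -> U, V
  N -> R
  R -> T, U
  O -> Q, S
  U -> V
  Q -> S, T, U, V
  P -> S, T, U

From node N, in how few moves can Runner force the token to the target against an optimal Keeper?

A0 = {V}
A1: add {T, U} — T (Runner) has T→V; U (Runner) has U→V.
A2: add {R, S} — R (Runner) has R→T; S (Keeper): all of {T, U, V} already in.
A3: add {N, P, Q} — N (Runner) has N→R; P (Keeper): all of {S, T, U} already in; Q (Keeper): all of {S, T, U, V} already in.
N enters the attractor at level 3, so Runner can force the target in 3 moves from there.

3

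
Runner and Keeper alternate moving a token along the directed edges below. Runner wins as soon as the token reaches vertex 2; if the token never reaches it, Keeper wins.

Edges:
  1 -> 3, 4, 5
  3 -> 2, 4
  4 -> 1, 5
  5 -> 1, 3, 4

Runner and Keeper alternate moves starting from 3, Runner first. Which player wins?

Runner

Track states (vertex, player-to-move).
A0 = {(2,Runner), (2,Keeper)}
A1: add {(3,Runner)}.
(3,Runner) ∈ A1 ⇒ Runner forces the target.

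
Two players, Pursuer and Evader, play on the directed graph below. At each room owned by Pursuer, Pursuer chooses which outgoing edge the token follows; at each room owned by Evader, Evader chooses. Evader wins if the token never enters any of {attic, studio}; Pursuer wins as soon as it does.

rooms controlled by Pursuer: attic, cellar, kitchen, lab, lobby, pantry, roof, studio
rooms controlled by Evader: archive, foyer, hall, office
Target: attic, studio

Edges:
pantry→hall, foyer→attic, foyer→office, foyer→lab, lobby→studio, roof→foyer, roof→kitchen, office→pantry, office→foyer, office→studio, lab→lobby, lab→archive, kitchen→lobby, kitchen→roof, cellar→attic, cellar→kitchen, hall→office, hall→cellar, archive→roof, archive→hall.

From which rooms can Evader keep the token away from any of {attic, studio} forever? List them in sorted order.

archive, foyer, hall, office, pantry

A0 = {attic, studio}
A1: add {cellar, lobby} — lobby (Pursuer) has lobby→studio; cellar (Pursuer) has cellar→attic.
A2: add {kitchen, lab} — lab (Pursuer) has lab→lobby; kitchen (Pursuer) has kitchen→lobby.
A3: add {roof} — roof (Pursuer) has roof→kitchen.
A4 = A3; e.g. pantry (Pursuer) has no edge into A3. Fixed point.
Pursuer's attractor = {attic, cellar, kitchen, lab, lobby, roof, studio}; Evader avoids the target exactly from the complement.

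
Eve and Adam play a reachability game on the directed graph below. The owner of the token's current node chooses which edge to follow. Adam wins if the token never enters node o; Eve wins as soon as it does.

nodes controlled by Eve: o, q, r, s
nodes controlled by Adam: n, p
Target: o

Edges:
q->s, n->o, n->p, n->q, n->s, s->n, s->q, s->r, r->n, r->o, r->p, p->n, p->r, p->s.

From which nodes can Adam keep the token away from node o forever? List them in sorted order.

A0 = {o}
A1: add {r} — r (Eve) has r→o.
A2: add {s} — s (Eve) has s→r.
A3: add {q} — q (Eve) has q→s.
A4 = A3; e.g. n (Adam) can still go to p. Fixed point.
Eve's attractor = {o, q, r, s}; Adam avoids the target exactly from the complement.

n, p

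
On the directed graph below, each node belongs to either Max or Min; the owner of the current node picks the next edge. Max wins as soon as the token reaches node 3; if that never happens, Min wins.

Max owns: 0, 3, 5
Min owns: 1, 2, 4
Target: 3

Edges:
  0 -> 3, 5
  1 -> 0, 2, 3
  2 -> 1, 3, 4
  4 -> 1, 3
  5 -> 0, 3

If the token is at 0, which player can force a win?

Max

A0 = {3}
A1: add {0, 5} — 0 (Max) has 0→3; 5 (Max) has 5→3.
A2 = A1; e.g. 1 (Min) can still go to 2. Fixed point.
0 ∈ A1, so Max can force the target.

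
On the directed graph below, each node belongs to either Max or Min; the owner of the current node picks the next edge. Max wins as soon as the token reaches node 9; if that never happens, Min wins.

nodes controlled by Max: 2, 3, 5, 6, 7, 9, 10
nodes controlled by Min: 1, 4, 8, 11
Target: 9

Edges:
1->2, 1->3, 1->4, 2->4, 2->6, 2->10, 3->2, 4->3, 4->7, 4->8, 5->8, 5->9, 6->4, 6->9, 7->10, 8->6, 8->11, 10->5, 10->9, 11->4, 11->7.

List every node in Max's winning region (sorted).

A0 = {9}
A1: add {5, 6, 10} — 5 (Max) has 5→9; 6 (Max) has 6→9; 10 (Max) has 10→9.
A2: add {2, 7} — 2 (Max) has 2→6; 7 (Max) has 7→10.
A3: add {3} — 3 (Max) has 3→2.
A4 = A3; e.g. 1 (Min) can still go to 4. Fixed point.
Max's winning region = {2, 3, 5, 6, 7, 9, 10}.

2, 3, 5, 6, 7, 9, 10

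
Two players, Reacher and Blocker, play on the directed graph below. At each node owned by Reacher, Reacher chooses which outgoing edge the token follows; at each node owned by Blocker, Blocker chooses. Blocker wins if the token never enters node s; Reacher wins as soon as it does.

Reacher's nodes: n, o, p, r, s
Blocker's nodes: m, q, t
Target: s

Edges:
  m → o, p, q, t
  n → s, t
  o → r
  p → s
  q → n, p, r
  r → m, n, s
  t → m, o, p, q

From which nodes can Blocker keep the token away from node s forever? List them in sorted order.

m, t

A0 = {s}
A1: add {n, p, r} — n (Reacher) has n→s; p (Reacher) has p→s; r (Reacher) has r→s.
A2: add {o, q} — o (Reacher) has o→r; q (Blocker): all of {n, p, r} already in.
A3 = A2; e.g. m (Blocker) can still go to t. Fixed point.
Reacher's attractor = {n, o, p, q, r, s}; Blocker avoids the target exactly from the complement.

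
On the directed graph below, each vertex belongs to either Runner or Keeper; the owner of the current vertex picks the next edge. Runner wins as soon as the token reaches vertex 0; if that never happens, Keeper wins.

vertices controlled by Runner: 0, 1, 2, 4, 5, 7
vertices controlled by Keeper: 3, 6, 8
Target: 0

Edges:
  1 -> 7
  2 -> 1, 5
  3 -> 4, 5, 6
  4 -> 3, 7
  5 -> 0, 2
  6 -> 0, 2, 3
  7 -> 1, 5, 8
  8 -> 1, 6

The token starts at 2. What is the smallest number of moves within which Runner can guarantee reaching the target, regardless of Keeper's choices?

A0 = {0}
A1: add {5} — 5 (Runner) has 5→0.
A2: add {2, 7} — 2 (Runner) has 2→5; 7 (Runner) has 7→5.
2 enters the attractor at level 2, so Runner can force the target in 2 moves from there.

2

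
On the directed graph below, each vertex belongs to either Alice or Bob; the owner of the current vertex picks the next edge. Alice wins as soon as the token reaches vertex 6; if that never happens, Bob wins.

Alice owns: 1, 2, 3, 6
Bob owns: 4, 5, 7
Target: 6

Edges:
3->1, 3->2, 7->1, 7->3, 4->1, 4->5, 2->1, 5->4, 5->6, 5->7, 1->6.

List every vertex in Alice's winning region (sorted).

1, 2, 3, 6, 7

A0 = {6}
A1: add {1} — 1 (Alice) has 1→6.
A2: add {2, 3} — 2 (Alice) has 2→1; 3 (Alice) has 3→1.
A3: add {7} — 7 (Bob): all of {1, 3} already in.
A4 = A3; e.g. 4 (Bob) can still go to 5. Fixed point.
Alice's winning region = {1, 2, 3, 6, 7}.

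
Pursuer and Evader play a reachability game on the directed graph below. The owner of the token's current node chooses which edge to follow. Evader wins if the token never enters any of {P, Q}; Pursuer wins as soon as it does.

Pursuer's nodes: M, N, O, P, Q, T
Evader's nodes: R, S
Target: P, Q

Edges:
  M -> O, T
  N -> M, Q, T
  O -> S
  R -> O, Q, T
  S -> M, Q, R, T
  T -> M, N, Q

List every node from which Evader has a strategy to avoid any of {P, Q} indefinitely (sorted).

A0 = {P, Q}
A1: add {N, T} — N (Pursuer) has N→Q; T (Pursuer) has T→Q.
A2: add {M} — M (Pursuer) has M→T.
A3 = A2; e.g. O (Pursuer) has no edge into A2. Fixed point.
Pursuer's attractor = {M, N, P, Q, T}; Evader avoids the target exactly from the complement.

O, R, S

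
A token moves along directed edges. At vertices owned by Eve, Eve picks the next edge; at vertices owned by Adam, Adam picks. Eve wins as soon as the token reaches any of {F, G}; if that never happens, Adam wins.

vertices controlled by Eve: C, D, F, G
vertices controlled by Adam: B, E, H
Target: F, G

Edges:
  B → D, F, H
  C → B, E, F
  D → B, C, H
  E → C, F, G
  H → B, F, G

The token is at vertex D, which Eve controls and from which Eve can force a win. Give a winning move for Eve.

A0 = {F, G}
A1: add {C} — C (Eve) has C→F.
A2: add {D, E} — D (Eve) has D→C; E (Adam): all of {C, F, G} already in.
A3 = A2; e.g. B (Adam) can still go to H. Fixed point.
From D, successor C is in the attractor (rank 1); the other successors B, H are not.

C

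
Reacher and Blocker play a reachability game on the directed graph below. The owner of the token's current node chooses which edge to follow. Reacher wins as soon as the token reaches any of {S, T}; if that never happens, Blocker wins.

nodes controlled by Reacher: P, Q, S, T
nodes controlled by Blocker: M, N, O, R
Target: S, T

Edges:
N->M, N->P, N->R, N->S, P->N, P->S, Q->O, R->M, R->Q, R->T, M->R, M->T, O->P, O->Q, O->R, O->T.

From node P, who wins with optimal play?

A0 = {S, T}
A1: add {P} — P (Reacher) has P→S.
A2 = A1; e.g. M (Blocker) can still go to R. Fixed point.
P ∈ A1, so Reacher can force the target.

Reacher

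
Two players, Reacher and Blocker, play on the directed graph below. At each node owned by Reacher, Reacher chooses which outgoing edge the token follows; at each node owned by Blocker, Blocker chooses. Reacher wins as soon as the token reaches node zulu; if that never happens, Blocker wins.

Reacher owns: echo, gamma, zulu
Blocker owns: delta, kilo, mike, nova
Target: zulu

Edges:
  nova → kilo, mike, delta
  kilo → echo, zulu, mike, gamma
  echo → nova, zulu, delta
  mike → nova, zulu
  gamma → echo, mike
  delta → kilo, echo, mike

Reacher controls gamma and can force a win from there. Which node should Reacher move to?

echo

A0 = {zulu}
A1: add {echo} — echo (Reacher) has echo→zulu.
A2: add {gamma} — gamma (Reacher) has gamma→echo.
A3 = A2; e.g. nova (Blocker) can still go to kilo. Fixed point.
From gamma, successor echo is in the attractor (rank 1); the other successor mike is not.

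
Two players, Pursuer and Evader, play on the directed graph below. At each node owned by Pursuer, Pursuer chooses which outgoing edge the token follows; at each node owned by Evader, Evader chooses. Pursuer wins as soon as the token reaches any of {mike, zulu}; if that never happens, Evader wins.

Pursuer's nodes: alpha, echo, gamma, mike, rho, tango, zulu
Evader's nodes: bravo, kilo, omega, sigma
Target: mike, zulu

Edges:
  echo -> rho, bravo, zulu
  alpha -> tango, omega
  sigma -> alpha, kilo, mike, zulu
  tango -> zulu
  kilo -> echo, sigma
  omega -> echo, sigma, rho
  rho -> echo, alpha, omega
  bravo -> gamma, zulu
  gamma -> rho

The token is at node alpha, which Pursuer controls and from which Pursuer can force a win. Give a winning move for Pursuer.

A0 = {mike, zulu}
A1: add {echo, tango} — echo (Pursuer) has echo→zulu; tango (Pursuer) has tango→zulu.
A2: add {alpha, rho} — alpha (Pursuer) has alpha→tango; rho (Pursuer) has rho→echo.
A3: add {gamma} — gamma (Pursuer) has gamma→rho.
A4: add {bravo} — bravo (Evader): all of {gamma, zulu} already in.
A5 = A4; e.g. sigma (Evader) can still go to kilo. Fixed point.
From alpha, successor tango is in the attractor (rank 1); the other successor omega is not.

tango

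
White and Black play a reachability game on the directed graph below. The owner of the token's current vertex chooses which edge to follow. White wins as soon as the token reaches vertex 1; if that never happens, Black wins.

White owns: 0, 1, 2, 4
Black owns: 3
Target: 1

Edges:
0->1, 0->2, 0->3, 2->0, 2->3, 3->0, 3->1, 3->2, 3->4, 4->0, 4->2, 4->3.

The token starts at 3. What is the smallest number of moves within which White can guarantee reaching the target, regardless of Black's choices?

A0 = {1}
A1: add {0} — 0 (White) has 0→1.
A2: add {2, 4} — 2 (White) has 2→0; 4 (White) has 4→0.
A3: add {3} — 3 (Black): all of {0, 1, 2, 4} already in.
A3 = all vertices. Fixed point.
3 enters the attractor at level 3, so White can force the target in 3 moves from there.

3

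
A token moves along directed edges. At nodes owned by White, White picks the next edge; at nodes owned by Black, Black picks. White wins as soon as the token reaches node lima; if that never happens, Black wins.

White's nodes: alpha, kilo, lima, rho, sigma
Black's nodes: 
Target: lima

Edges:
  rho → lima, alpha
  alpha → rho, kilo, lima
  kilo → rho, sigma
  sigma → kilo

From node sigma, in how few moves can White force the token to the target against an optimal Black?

3

A0 = {lima}
A1: add {alpha, rho} — rho (White) has rho→lima; alpha (White) has alpha→lima.
A2: add {kilo} — kilo (White) has kilo→rho.
A3: add {sigma} — sigma (White) has sigma→kilo.
A3 = all vertices. Fixed point.
sigma enters the attractor at level 3, so White can force the target in 3 moves from there.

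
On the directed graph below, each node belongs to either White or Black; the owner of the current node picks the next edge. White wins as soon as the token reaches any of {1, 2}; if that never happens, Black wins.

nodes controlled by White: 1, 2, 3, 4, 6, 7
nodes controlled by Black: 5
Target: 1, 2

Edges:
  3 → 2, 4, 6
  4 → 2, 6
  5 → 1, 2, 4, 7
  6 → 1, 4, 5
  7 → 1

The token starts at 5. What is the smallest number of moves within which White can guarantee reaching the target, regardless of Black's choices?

2

A0 = {1, 2}
A1: add {3, 4, 6, 7} — 3 (White) has 3→2; 4 (White) has 4→2; 6 (White) has 6→1; 7 (White) has 7→1.
A2: add {5} — 5 (Black): all of {1, 2, 4, 7} already in.
A2 = all vertices. Fixed point.
5 enters the attractor at level 2, so White can force the target in 2 moves from there.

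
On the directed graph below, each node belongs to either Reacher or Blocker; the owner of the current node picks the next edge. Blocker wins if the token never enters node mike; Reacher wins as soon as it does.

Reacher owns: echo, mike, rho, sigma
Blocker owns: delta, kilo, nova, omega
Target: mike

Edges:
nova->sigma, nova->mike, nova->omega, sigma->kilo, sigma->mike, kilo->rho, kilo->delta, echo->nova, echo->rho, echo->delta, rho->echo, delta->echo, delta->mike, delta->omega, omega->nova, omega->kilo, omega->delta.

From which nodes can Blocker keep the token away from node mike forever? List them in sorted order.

delta, echo, kilo, nova, omega, rho

A0 = {mike}
A1: add {sigma} — sigma (Reacher) has sigma→mike.
A2 = A1; e.g. nova (Blocker) can still go to omega. Fixed point.
Reacher's attractor = {mike, sigma}; Blocker avoids the target exactly from the complement.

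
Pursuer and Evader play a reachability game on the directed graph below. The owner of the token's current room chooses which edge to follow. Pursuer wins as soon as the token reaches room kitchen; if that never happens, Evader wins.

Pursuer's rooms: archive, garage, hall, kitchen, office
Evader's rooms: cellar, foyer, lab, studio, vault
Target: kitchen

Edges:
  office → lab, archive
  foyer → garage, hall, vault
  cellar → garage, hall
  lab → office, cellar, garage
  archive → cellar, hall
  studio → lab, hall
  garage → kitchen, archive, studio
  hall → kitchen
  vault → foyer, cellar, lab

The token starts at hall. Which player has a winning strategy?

A0 = {kitchen}
A1: add {garage, hall} — garage (Pursuer) has garage→kitchen; hall (Pursuer) has hall→kitchen.
hall ∈ A1, so Pursuer can force the target.

Pursuer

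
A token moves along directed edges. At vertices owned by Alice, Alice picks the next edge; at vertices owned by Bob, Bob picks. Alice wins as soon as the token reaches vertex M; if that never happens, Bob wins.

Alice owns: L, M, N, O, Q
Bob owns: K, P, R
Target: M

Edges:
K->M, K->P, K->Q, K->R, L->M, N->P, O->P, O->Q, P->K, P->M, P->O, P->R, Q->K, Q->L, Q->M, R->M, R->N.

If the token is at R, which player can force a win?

A0 = {M}
A1: add {L, Q} — L (Alice) has L→M; Q (Alice) has Q→M.
A2: add {O} — O (Alice) has O→Q.
A3 = A2; e.g. K (Bob) can still go to P. Fixed point.
R never enters the attractor, so Bob can avoid the target forever.

Bob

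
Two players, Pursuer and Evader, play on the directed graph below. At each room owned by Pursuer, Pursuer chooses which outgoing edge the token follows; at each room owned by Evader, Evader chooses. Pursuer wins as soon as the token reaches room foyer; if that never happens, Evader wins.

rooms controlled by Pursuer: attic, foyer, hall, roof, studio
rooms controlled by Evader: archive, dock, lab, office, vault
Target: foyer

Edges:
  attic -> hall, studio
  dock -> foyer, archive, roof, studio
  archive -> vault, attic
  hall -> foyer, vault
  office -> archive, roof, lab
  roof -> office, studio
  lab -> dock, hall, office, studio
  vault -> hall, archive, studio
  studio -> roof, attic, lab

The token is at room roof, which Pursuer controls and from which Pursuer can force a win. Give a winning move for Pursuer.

A0 = {foyer}
A1: add {hall} — hall (Pursuer) has hall→foyer.
A2: add {attic} — attic (Pursuer) has attic→hall.
A3: add {studio} — studio (Pursuer) has studio→attic.
A4: add {roof} — roof (Pursuer) has roof→studio.
A5 = A4; e.g. dock (Evader) can still go to archive. Fixed point.
From roof, successor studio is in the attractor (rank 3); the other successor office is not.

studio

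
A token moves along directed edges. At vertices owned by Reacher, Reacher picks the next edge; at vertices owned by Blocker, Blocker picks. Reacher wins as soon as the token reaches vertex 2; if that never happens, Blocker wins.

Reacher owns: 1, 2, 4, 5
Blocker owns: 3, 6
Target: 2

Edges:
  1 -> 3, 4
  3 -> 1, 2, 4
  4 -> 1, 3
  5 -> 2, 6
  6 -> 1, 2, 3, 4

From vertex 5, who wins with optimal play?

Reacher

A0 = {2}
A1: add {5} — 5 (Reacher) has 5→2.
A2 = A1; e.g. 1 (Reacher) has no edge into A1. Fixed point.
5 ∈ A1, so Reacher can force the target.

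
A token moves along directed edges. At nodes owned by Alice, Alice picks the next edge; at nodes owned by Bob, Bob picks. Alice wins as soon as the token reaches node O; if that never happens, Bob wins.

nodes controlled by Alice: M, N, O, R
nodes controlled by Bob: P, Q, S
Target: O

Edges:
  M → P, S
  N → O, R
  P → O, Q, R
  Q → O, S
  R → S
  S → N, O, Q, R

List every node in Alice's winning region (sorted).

N, O

A0 = {O}
A1: add {N} — N (Alice) has N→O.
A2 = A1; e.g. M (Alice) has no edge into A1. Fixed point.
Alice's winning region = {N, O}.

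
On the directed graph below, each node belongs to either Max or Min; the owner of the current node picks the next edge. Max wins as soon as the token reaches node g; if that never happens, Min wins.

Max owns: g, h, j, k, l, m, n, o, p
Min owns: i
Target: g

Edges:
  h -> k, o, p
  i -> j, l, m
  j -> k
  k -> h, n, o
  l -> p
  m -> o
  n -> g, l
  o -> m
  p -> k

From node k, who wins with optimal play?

Max

A0 = {g}
A1: add {n} — n (Max) has n→g.
A2: add {k} — k (Max) has k→n.
k ∈ A2, so Max can force the target.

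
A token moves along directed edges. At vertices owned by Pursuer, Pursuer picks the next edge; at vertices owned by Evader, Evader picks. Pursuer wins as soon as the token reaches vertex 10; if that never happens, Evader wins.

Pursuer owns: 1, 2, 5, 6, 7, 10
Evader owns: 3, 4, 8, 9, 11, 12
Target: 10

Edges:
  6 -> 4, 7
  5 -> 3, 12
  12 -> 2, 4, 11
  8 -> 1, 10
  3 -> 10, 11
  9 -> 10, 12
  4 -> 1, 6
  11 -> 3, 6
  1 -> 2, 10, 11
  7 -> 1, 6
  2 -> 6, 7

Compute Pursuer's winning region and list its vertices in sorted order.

1, 2, 4, 6, 7, 8, 10

A0 = {10}
A1: add {1} — 1 (Pursuer) has 1→10.
A2: add {7, 8} — 7 (Pursuer) has 7→1; 8 (Evader): all of {1, 10} already in.
A3: add {2, 6} — 2 (Pursuer) has 2→7; 6 (Pursuer) has 6→7.
A4: add {4} — 4 (Evader): all of {1, 6} already in.
A5 = A4; e.g. 3 (Evader) can still go to 11. Fixed point.
Pursuer's winning region = {1, 2, 4, 6, 7, 8, 10}.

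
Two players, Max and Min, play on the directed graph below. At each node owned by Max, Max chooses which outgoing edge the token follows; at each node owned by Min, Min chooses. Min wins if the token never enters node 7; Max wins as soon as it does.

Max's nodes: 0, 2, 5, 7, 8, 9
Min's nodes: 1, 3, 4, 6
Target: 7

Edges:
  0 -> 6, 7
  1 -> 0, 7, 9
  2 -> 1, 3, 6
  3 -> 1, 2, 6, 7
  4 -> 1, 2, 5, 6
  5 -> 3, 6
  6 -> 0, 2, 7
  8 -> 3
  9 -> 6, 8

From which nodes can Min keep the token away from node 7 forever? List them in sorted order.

1, 2, 3, 4, 5, 6, 8, 9

A0 = {7}
A1: add {0} — 0 (Max) has 0→7.
A2 = A1; e.g. 1 (Min) can still go to 9. Fixed point.
Max's attractor = {0, 7}; Min avoids the target exactly from the complement.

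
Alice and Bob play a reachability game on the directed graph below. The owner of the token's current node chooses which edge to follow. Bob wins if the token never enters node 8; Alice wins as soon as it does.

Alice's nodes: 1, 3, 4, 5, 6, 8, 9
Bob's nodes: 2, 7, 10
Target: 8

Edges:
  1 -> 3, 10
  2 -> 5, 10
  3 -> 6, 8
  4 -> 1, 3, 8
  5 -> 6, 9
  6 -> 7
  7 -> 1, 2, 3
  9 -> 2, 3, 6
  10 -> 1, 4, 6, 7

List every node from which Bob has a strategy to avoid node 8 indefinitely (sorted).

2, 6, 7, 10

A0 = {8}
A1: add {3, 4} — 3 (Alice) has 3→8; 4 (Alice) has 4→8.
A2: add {1, 9} — 1 (Alice) has 1→3; 9 (Alice) has 9→3.
A3: add {5} — 5 (Alice) has 5→9.
A4 = A3; e.g. 2 (Bob) can still go to 10. Fixed point.
Alice's attractor = {1, 3, 4, 5, 8, 9}; Bob avoids the target exactly from the complement.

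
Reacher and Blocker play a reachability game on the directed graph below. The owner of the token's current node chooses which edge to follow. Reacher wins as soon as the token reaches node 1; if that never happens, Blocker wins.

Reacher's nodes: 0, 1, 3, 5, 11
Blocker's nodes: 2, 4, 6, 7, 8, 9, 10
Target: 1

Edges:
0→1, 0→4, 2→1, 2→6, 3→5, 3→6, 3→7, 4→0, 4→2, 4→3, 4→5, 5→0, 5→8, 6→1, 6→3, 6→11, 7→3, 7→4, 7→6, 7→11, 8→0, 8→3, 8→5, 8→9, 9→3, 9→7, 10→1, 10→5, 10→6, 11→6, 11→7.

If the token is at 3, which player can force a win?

Reacher

A0 = {1}
A1: add {0} — 0 (Reacher) has 0→1.
A2: add {5} — 5 (Reacher) has 5→0.
A3: add {3} — 3 (Reacher) has 3→5.
A4 = A3; e.g. 2 (Blocker) can still go to 6. Fixed point.
3 ∈ A3, so Reacher can force the target.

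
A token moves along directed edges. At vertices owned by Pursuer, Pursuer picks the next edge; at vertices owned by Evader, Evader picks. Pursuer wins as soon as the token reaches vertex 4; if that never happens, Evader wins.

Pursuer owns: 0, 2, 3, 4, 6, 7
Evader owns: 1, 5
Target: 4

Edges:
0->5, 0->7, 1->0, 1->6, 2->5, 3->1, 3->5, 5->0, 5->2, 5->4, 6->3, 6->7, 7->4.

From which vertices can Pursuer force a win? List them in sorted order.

A0 = {4}
A1: add {7} — 7 (Pursuer) has 7→4.
A2: add {0, 6} — 0 (Pursuer) has 0→7; 6 (Pursuer) has 6→7.
A3: add {1} — 1 (Evader): all of {0, 6} already in.
A4: add {3} — 3 (Pursuer) has 3→1.
A5 = A4; e.g. 2 (Pursuer) has no edge into A4. Fixed point.
Pursuer's winning region = {0, 1, 3, 4, 6, 7}.

0, 1, 3, 4, 6, 7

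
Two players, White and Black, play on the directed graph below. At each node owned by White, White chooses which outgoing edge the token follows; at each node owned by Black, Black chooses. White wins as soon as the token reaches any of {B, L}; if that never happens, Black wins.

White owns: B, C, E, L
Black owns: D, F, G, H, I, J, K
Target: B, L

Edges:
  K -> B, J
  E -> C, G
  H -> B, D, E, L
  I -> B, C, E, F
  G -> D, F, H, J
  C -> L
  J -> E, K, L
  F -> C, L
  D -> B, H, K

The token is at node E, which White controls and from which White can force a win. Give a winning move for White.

A0 = {B, L}
A1: add {C} — C (White) has C→L.
A2: add {E, F} — E (White) has E→C; F (Black): all of {C, L} already in.
A3: add {I} — I (Black): all of {B, C, E, F} already in.
A4 = A3; e.g. D (Black) can still go to H. Fixed point.
From E, successor C is in the attractor (rank 1); the other successor G is not.

C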